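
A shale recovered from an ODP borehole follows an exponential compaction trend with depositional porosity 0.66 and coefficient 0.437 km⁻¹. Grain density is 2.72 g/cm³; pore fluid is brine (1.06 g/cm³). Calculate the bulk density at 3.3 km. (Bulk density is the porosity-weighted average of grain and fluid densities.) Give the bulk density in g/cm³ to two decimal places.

2.46 g/cm³

Porosity at depth: phi = 0.66·exp(−0.437×3.3) = 0.66×0.2364 = 0.1560
Bulk density: ρ_b = (1−phi)ρ_g + phi·ρ_f = 0.8440×2.72 + 0.1560×1.06
       = 2.296 + 0.165 = 2.461 g/cm³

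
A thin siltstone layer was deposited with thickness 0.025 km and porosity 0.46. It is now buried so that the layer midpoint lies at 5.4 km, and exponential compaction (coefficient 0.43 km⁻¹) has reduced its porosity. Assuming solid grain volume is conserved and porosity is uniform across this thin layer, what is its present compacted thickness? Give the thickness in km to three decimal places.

0.014 km

Porosity at 5.4 km: phi = 0.46·exp(−0.43×5.4) = 0.0451
Solid-volume conservation: h(1−phi) = h₀(1−phi₀) ⇒ h = h₀·(1−phi₀)/(1−phi)
h = 0.025 × (1 − 0.46)/(1 − 0.0451) = 0.025 × 0.5655 = 0.0141 km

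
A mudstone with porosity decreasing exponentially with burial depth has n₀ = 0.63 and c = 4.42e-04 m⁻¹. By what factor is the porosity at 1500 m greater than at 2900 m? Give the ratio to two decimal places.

Working in km (1 km = 1000 m; c in km⁻¹ = c in m⁻¹ × 1000):
n(Z₁)/n(Z₂) = e^(−c·Z₁)/e^(−c·Z₂) = e^{c(Z₂−Z₁)}
= exp(0.442 × 1.4) = exp(0.6188) = 1.8567

1.86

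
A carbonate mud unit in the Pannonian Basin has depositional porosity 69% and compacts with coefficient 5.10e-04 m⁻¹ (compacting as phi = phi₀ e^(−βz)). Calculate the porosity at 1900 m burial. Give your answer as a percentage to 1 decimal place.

26.2%

Working in km (1 km = 1000 m; β in km⁻¹ = β in m⁻¹ × 1000):
phi = phi₀·exp(−β·z) = 0.69 × exp(−0.51 × 1.9) = 0.69 × exp(−0.969)
  = 0.69 × 0.3795 = 0.2618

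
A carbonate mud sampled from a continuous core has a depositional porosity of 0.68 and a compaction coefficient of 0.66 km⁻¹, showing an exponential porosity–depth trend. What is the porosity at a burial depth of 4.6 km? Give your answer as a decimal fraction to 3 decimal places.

φ = φ₀·exp(−k·Z) = 0.68 × exp(−0.66 × 4.6) = 0.68 × exp(−3.036)
  = 0.68 × 0.0480 = 0.0327

0.033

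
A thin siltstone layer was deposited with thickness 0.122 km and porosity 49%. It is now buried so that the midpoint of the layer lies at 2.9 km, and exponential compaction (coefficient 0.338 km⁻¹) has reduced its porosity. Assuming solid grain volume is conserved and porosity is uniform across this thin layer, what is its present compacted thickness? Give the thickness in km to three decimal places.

0.076 km

Porosity at 2.9 km: n = 0.49·exp(−0.338×2.9) = 0.1839
Solid-volume conservation: h(1−n) = h₀(1−n₀) ⇒ h = h₀·(1−n₀)/(1−n)
h = 0.122 × (1 − 0.49)/(1 − 0.1839) = 0.122 × 0.6249 = 0.0762 km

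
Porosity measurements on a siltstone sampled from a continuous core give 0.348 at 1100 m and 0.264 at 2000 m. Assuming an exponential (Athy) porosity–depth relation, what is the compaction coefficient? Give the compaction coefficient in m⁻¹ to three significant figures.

Working in km (1 km = 1000 m; c in km⁻¹ = c in m⁻¹ × 1000):
Athy: φ(Z) = φ₀ e^(−cZ) ⇒ φ₁/φ₂ = e^{c(Z₂−Z₁)} ⇒ c = ln(φ₁/φ₂)/(Z₂−Z₁)
c = ln(0.348/0.264) / (2 − 1.1) = ln(1.318) / 0.9 = 0.2763 / 0.9 = 0.3069 km⁻¹

0.000307 m⁻¹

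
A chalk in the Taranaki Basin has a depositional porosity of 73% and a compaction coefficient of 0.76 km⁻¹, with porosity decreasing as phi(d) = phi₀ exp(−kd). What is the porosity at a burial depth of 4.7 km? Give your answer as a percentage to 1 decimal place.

phi = phi₀·exp(−k·d) = 0.73 × exp(−0.76 × 4.7) = 0.73 × exp(−3.572)
  = 0.73 × 0.0281 = 0.0205

2.1%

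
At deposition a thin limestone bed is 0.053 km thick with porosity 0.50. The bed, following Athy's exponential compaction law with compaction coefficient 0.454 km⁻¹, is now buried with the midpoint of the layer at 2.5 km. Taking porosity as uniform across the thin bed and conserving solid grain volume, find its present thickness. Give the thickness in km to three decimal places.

0.032 km

Porosity at 2.5 km: n = 0.5·exp(−0.454×2.5) = 0.1607
Solid-volume conservation: h(1−n) = h₀(1−n₀) ⇒ h = h₀·(1−n₀)/(1−n)
h = 0.053 × (1 − 0.5)/(1 − 0.1607) = 0.053 × 0.5957 = 0.0316 km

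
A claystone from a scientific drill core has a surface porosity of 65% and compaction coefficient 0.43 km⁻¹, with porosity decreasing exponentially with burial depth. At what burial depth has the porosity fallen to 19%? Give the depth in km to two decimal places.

Invert Athy's law: Z = ln(φ₀/φ) / k
Z = ln(0.65/0.19) / 0.43 = ln(3.421) / 0.43 = 1.2299 / 0.43 = 2.860 km

2.86 km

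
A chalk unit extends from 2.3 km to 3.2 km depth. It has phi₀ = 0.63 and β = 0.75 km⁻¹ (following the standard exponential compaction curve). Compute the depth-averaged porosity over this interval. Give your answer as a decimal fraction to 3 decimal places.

⟨phi⟩ = (1/(z₂−z₁)) ∫ phi₀ e^(−βz) dz = phi₀·(e^(−β·z₁) − e^(−β·z₂)) / (β·(z₂−z₁))
e^(−0.75×2.3) = 0.1782; e^(−0.75×3.2) = 0.0907
⟨phi⟩ = 0.63 × (0.1782 − 0.0907) / (0.75 × 0.9) = 0.63 × 0.1296 = 0.0816

0.082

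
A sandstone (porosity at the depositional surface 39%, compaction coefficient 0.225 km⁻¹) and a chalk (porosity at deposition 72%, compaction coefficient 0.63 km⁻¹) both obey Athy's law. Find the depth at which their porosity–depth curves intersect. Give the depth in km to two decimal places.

1.51 km

Set φ₀ₐ e^(−kₐZ) = φ₀ᵦ e^(−kᵦZ) ⇒ ln(φ₀ₐ/φ₀ᵦ) = (kₐ − kᵦ)·Z
Z = ln(0.39/0.72) / (0.225 − 0.63) = -0.6131 / -0.405 = 1.514 km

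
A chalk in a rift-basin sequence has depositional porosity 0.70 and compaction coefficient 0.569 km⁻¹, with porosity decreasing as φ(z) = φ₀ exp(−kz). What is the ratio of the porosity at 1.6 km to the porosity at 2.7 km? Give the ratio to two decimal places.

φ(z₁)/φ(z₂) = e^(−k·z₁)/e^(−k·z₂) = e^{k(z₂−z₁)}
= exp(0.569 × 1.1) = exp(0.6259) = 1.8699

1.87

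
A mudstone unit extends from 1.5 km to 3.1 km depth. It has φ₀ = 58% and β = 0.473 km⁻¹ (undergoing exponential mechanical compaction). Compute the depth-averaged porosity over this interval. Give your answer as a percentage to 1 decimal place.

20.0%

⟨φ⟩ = (1/(z₂−z₁)) ∫ φ₀ e^(−βz) dz = φ₀·(e^(−β·z₁) − e^(−β·z₂)) / (β·(z₂−z₁))
e^(−0.473×1.5) = 0.4919; e^(−0.473×3.1) = 0.2308
⟨φ⟩ = 0.58 × (0.4919 − 0.2308) / (0.473 × 1.6) = 0.58 × 0.3450 = 0.2001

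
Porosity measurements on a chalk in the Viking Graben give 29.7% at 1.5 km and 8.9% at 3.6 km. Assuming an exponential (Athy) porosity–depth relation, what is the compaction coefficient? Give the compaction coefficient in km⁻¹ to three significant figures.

Athy: φ(d) = φ₀ e^(−kd) ⇒ φ₁/φ₂ = e^{k(d₂−d₁)} ⇒ k = ln(φ₁/φ₂)/(d₂−d₁)
k = ln(0.297/0.089) / (3.6 − 1.5) = ln(3.337) / 2.1 = 1.2051 / 2.1 = 0.5739 km⁻¹

0.574 km⁻¹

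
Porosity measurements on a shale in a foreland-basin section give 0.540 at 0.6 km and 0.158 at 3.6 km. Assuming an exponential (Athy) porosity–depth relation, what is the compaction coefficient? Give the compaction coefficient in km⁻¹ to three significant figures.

Athy: φ(z) = φ₀ e^(−βz) ⇒ φ₁/φ₂ = e^{β(z₂−z₁)} ⇒ β = ln(φ₁/φ₂)/(z₂−z₁)
β = ln(0.54/0.158) / (3.6 − 0.6) = ln(3.418) / 3 = 1.2290 / 3 = 0.4097 km⁻¹

0.410 km⁻¹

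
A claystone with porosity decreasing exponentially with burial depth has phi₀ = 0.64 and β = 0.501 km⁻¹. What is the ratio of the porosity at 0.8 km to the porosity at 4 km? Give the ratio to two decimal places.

phi(Z₁)/phi(Z₂) = e^(−β·Z₁)/e^(−β·Z₂) = e^{β(Z₂−Z₁)}
= exp(0.501 × 3.2) = exp(1.603) = 4.9689

4.97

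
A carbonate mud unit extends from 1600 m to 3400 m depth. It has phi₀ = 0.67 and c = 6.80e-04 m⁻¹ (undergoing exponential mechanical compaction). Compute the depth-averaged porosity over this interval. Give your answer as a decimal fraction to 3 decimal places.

0.130

Working in km (1 km = 1000 m; c in km⁻¹ = c in m⁻¹ × 1000):
⟨phi⟩ = (1/(z₂−z₁)) ∫ phi₀ e^(−cz) dz = phi₀·(e^(−c·z₁) − e^(−c·z₂)) / (c·(z₂−z₁))
e^(−0.68×1.6) = 0.3369; e^(−0.68×3.4) = 0.0991
⟨phi⟩ = 0.67 × (0.3369 − 0.0991) / (0.68 × 1.8) = 0.67 × 0.1943 = 0.1302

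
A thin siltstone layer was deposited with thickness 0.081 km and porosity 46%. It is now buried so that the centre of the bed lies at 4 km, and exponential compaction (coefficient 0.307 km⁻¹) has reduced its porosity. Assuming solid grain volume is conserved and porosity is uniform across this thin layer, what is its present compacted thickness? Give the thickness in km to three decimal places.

0.051 km

Porosity at 4 km: phi = 0.46·exp(−0.307×4) = 0.1347
Solid-volume conservation: h(1−phi) = h₀(1−phi₀) ⇒ h = h₀·(1−phi₀)/(1−phi)
h = 0.081 × (1 − 0.46)/(1 − 0.1347) = 0.081 × 0.6241 = 0.0506 km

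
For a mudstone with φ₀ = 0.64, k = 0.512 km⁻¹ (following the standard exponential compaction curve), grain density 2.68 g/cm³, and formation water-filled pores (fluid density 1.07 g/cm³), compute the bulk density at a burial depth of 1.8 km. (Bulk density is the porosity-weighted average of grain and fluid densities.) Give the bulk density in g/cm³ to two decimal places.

2.27 g/cm³

Porosity at depth: φ = 0.64·exp(−0.512×1.8) = 0.64×0.3979 = 0.2546
Bulk density: ρ_b = (1−φ)ρ_g + φ·ρ_f = 0.7454×2.68 + 0.2546×1.07
       = 1.998 + 0.272 = 2.270 g/cm³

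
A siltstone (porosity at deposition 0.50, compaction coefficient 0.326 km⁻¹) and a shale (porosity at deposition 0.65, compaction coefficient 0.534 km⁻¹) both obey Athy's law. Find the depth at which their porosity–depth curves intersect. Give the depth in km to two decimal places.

1.26 km

Set φ₀ₐ e^(−cₐZ) = φ₀ᵦ e^(−cᵦZ) ⇒ ln(φ₀ₐ/φ₀ᵦ) = (cₐ − cᵦ)·Z
Z = ln(0.5/0.65) / (0.326 − 0.534) = -0.2624 / -0.208 = 1.261 km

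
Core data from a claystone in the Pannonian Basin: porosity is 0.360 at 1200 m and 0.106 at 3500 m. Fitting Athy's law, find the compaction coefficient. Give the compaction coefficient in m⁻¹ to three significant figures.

0.000532 m⁻¹

Working in km (1 km = 1000 m; c in km⁻¹ = c in m⁻¹ × 1000):
Athy: n(d) = n₀ e^(−cd) ⇒ n₁/n₂ = e^{c(d₂−d₁)} ⇒ c = ln(n₁/n₂)/(d₂−d₁)
c = ln(0.36/0.106) / (3.5 − 1.2) = ln(3.396) / 2.3 = 1.2227 / 2.3 = 0.5316 km⁻¹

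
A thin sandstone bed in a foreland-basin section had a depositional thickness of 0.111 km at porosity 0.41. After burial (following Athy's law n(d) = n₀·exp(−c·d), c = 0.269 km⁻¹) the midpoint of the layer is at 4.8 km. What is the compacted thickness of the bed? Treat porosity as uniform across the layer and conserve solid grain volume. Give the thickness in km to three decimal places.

0.074 km

Porosity at 4.8 km: n = 0.41·exp(−0.269×4.8) = 0.1127
Solid-volume conservation: h(1−n) = h₀(1−n₀) ⇒ h = h₀·(1−n₀)/(1−n)
h = 0.111 × (1 − 0.41)/(1 − 0.1127) = 0.111 × 0.6650 = 0.0738 km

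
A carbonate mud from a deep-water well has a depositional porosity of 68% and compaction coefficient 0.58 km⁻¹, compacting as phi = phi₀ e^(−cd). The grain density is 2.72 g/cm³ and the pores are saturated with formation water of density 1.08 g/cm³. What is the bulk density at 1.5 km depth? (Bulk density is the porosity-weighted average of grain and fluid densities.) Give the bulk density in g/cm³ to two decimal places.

Porosity at depth: phi = 0.68·exp(−0.58×1.5) = 0.68×0.4190 = 0.2849
Bulk density: ρ_b = (1−phi)ρ_g + phi·ρ_f = 0.7151×2.72 + 0.2849×1.08
       = 1.945 + 0.308 = 2.253 g/cm³

2.25 g/cm³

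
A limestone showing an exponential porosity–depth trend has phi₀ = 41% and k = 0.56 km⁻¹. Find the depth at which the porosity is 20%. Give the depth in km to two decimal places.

1.28 km

Invert Athy's law: Z = ln(phi₀/phi) / k
Z = ln(0.41/0.2) / 0.56 = ln(2.05) / 0.56 = 0.7178 / 0.56 = 1.282 km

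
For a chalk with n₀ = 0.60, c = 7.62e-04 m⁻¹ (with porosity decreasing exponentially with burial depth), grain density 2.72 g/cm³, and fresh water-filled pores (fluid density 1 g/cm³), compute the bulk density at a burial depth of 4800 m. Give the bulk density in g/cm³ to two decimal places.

Working in km (1 km = 1000 m; c in km⁻¹ = c in m⁻¹ × 1000):
Porosity at depth: n = 0.6·exp(−0.762×4.8) = 0.6×0.0258 = 0.0155
Bulk density: ρ_b = (1−n)ρ_g + n·ρ_f = 0.9845×2.72 + 0.0155×1
       = 2.678 + 0.015 = 2.693 g/cm³

2.69 g/cm³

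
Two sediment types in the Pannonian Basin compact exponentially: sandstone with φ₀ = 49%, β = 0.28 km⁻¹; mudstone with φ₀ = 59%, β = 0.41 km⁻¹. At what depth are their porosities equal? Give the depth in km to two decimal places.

1.43 km

Set φ₀ₐ e^(−βₐZ) = φ₀ᵦ e^(−βᵦZ) ⇒ ln(φ₀ₐ/φ₀ᵦ) = (βₐ − βᵦ)·Z
Z = ln(0.49/0.59) / (0.28 − 0.41) = -0.1857 / -0.13 = 1.429 km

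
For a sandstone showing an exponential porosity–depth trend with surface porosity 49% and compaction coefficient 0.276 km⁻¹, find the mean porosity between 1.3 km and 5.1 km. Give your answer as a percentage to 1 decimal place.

21.2%

⟨phi⟩ = (1/(Z₂−Z₁)) ∫ phi₀ e^(−cZ) dZ = phi₀·(e^(−c·Z₁) − e^(−c·Z₂)) / (c·(Z₂−Z₁))
e^(−0.276×1.3) = 0.6985; e^(−0.276×5.1) = 0.2447
⟨phi⟩ = 0.49 × (0.6985 − 0.2447) / (0.276 × 3.8) = 0.49 × 0.4327 = 0.2120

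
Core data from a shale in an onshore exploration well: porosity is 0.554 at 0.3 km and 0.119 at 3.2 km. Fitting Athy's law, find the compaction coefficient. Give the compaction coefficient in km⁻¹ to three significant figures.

Athy: n(d) = n₀ e^(−βd) ⇒ n₁/n₂ = e^{β(d₂−d₁)} ⇒ β = ln(n₁/n₂)/(d₂−d₁)
β = ln(0.554/0.119) / (3.2 − 0.3) = ln(4.655) / 2.9 = 1.5380 / 2.9 = 0.5304 km⁻¹

0.530 km⁻¹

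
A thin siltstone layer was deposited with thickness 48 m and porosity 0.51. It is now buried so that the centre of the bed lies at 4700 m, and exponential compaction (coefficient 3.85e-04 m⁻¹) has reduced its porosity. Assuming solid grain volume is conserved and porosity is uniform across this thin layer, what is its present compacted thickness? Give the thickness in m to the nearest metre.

Working in km (1 km = 1000 m; k in km⁻¹ = k in m⁻¹ × 1000):
Porosity at 4.7 km: phi = 0.51·exp(−0.385×4.7) = 0.0835
Solid-volume conservation: h(1−phi) = h₀(1−phi₀) ⇒ h = h₀·(1−phi₀)/(1−phi)
h = 0.048 × (1 − 0.51)/(1 − 0.0835) = 0.048 × 0.5346 = 0.0257 km

26 m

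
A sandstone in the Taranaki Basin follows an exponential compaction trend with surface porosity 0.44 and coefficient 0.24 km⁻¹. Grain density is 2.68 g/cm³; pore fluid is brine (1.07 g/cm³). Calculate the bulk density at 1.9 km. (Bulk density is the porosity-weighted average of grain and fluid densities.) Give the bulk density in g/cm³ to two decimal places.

2.23 g/cm³

Porosity at depth: phi = 0.44·exp(−0.24×1.9) = 0.44×0.6338 = 0.2789
Bulk density: ρ_b = (1−phi)ρ_g + phi·ρ_f = 0.7211×2.68 + 0.2789×1.07
       = 1.933 + 0.298 = 2.231 g/cm³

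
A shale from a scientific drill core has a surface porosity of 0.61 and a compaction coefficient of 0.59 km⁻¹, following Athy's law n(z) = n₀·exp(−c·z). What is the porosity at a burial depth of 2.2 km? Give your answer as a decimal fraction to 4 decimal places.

n = n₀·exp(−c·z) = 0.61 × exp(−0.59 × 2.2) = 0.61 × exp(−1.298)
  = 0.61 × 0.2731 = 0.1666

0.1666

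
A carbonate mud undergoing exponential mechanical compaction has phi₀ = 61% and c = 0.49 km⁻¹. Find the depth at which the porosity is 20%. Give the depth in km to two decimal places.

2.28 km

Invert Athy's law: Z = ln(phi₀/phi) / c
Z = ln(0.61/0.2) / 0.49 = ln(3.05) / 0.49 = 1.1151 / 0.49 = 2.276 km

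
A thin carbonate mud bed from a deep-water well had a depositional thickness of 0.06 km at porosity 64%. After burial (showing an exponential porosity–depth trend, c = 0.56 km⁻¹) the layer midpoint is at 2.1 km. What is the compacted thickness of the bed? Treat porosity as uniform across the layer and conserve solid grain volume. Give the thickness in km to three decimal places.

0.027 km

Porosity at 2.1 km: φ = 0.64·exp(−0.56×2.1) = 0.1974
Solid-volume conservation: h(1−φ) = h₀(1−φ₀) ⇒ h = h₀·(1−φ₀)/(1−φ)
h = 0.06 × (1 − 0.64)/(1 − 0.1974) = 0.06 × 0.4486 = 0.0269 km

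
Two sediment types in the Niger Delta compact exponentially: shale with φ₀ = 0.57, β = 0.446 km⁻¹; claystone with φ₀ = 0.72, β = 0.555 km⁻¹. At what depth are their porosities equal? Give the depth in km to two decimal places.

2.14 km

Set φ₀ₐ e^(−βₐz) = φ₀ᵦ e^(−βᵦz) ⇒ ln(φ₀ₐ/φ₀ᵦ) = (βₐ − βᵦ)·z
z = ln(0.57/0.72) / (0.446 − 0.555) = -0.2336 / -0.109 = 2.143 km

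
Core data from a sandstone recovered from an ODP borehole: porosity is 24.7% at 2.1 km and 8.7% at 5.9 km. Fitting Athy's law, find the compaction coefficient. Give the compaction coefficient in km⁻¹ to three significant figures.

Athy: n(d) = n₀ e^(−βd) ⇒ n₁/n₂ = e^{β(d₂−d₁)} ⇒ β = ln(n₁/n₂)/(d₂−d₁)
β = ln(0.247/0.087) / (5.9 − 2.1) = ln(2.839) / 3.8 = 1.0435 / 3.8 = 0.2746 km⁻¹

0.275 km⁻¹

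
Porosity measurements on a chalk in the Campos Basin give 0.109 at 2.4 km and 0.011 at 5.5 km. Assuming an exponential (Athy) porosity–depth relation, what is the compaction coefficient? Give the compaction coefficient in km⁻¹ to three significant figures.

Athy: φ(Z) = φ₀ e^(−cZ) ⇒ φ₁/φ₂ = e^{c(Z₂−Z₁)} ⇒ c = ln(φ₁/φ₂)/(Z₂−Z₁)
c = ln(0.109/0.011) / (5.5 − 2.4) = ln(9.909) / 3.1 = 2.2935 / 3.1 = 0.7398 km⁻¹

0.740 km⁻¹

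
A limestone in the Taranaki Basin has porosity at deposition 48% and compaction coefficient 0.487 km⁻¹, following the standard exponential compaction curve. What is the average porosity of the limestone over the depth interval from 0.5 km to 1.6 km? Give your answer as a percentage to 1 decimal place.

⟨phi⟩ = (1/(z₂−z₁)) ∫ phi₀ e^(−cz) dz = phi₀·(e^(−c·z₁) − e^(−c·z₂)) / (c·(z₂−z₁))
e^(−0.487×0.5) = 0.7839; e^(−0.487×1.6) = 0.4588
⟨phi⟩ = 0.48 × (0.7839 − 0.4588) / (0.487 × 1.1) = 0.48 × 0.6069 = 0.2913

29.1%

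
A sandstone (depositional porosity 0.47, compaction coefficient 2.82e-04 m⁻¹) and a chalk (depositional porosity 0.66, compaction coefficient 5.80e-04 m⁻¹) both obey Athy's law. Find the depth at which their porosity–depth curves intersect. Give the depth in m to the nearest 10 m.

1140 m

Working in km (1 km = 1000 m; k in km⁻¹ = k in m⁻¹ × 1000):
Set φ₀ₐ e^(−kₐd) = φ₀ᵦ e^(−kᵦd) ⇒ ln(φ₀ₐ/φ₀ᵦ) = (kₐ − kᵦ)·d
d = ln(0.47/0.66) / (0.282 − 0.58) = -0.3395 / -0.298 = 1.139 km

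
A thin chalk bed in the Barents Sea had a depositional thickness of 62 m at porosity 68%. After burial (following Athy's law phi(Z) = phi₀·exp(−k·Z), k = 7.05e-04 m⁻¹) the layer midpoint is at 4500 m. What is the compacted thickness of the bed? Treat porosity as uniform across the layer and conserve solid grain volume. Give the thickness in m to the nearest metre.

Working in km (1 km = 1000 m; k in km⁻¹ = k in m⁻¹ × 1000):
Porosity at 4.5 km: phi = 0.68·exp(−0.705×4.5) = 0.0285
Solid-volume conservation: h(1−phi) = h₀(1−phi₀) ⇒ h = h₀·(1−phi₀)/(1−phi)
h = 0.062 × (1 − 0.68)/(1 − 0.0285) = 0.062 × 0.3294 = 0.0204 km

20 m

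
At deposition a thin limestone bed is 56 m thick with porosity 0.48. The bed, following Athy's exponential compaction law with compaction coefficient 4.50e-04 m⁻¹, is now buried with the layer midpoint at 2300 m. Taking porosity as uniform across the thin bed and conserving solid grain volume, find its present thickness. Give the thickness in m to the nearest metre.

35 m

Working in km (1 km = 1000 m; k in km⁻¹ = k in m⁻¹ × 1000):
Porosity at 2.3 km: n = 0.48·exp(−0.45×2.3) = 0.1705
Solid-volume conservation: h(1−n) = h₀(1−n₀) ⇒ h = h₀·(1−n₀)/(1−n)
h = 0.056 × (1 − 0.48)/(1 − 0.1705) = 0.056 × 0.6269 = 0.0351 km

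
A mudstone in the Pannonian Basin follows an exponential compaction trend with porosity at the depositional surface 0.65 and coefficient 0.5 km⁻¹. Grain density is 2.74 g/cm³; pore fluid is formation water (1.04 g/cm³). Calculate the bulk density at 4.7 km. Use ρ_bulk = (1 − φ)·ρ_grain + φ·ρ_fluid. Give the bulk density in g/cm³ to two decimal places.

Porosity at depth: φ = 0.65·exp(−0.5×4.7) = 0.65×0.0954 = 0.0620
Bulk density: ρ_b = (1−φ)ρ_g + φ·ρ_f = 0.9380×2.74 + 0.0620×1.04
       = 2.570 + 0.064 = 2.635 g/cm³

2.63 g/cm³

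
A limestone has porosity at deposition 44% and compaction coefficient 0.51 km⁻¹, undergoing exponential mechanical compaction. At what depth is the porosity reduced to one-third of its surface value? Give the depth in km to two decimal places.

2.15 km

phi/phi₀ = 1/3 ⇒ exp(−c·Z) = 1/3 ⇒ Z = ln(3) / c
Z = 1.0986 / 0.51 = 2.154 km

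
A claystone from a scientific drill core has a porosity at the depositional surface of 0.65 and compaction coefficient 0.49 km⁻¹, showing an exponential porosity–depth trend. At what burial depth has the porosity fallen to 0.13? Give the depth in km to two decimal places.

3.28 km

Invert Athy's law: d = ln(φ₀/φ) / k
d = ln(0.65/0.13) / 0.49 = ln(5) / 0.49 = 1.6094 / 0.49 = 3.285 km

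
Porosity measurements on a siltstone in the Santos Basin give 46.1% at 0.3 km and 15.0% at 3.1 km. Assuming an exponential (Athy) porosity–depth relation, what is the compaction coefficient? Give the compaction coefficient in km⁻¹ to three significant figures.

0.401 km⁻¹

Athy: phi(d) = phi₀ e^(−cd) ⇒ phi₁/phi₂ = e^{c(d₂−d₁)} ⇒ c = ln(phi₁/phi₂)/(d₂−d₁)
c = ln(0.461/0.15) / (3.1 − 0.3) = ln(3.073) / 2.8 = 1.1228 / 2.8 = 0.401 km⁻¹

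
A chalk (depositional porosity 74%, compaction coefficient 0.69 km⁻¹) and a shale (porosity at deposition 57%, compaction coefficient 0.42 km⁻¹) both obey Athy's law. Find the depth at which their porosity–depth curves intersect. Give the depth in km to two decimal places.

0.97 km

Set n₀ₐ e^(−βₐZ) = n₀ᵦ e^(−βᵦZ) ⇒ ln(n₀ₐ/n₀ᵦ) = (βₐ − βᵦ)·Z
Z = ln(0.74/0.57) / (0.69 − 0.42) = 0.2610 / 0.27 = 0.967 km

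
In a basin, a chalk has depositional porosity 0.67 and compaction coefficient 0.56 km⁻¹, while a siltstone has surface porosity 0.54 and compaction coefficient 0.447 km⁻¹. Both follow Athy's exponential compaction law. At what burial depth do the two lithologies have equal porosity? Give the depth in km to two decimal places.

Set φ₀ₐ e^(−kₐz) = φ₀ᵦ e^(−kᵦz) ⇒ ln(φ₀ₐ/φ₀ᵦ) = (kₐ − kᵦ)·z
z = ln(0.67/0.54) / (0.56 − 0.447) = 0.2157 / 0.113 = 1.909 km

1.91 km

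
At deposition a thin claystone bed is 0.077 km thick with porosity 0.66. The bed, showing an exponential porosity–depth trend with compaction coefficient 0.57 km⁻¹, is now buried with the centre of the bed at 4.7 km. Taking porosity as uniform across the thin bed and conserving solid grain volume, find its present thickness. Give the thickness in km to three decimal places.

Porosity at 4.7 km: n = 0.66·exp(−0.57×4.7) = 0.0453
Solid-volume conservation: h(1−n) = h₀(1−n₀) ⇒ h = h₀·(1−n₀)/(1−n)
h = 0.077 × (1 − 0.66)/(1 − 0.0453) = 0.077 × 0.3561 = 0.0274 km

0.027 km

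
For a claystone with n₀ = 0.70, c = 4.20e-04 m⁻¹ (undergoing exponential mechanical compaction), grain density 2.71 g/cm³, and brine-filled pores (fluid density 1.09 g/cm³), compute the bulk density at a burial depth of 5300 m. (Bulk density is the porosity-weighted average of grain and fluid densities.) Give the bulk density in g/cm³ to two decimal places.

2.59 g/cm³

Working in km (1 km = 1000 m; c in km⁻¹ = c in m⁻¹ × 1000):
Porosity at depth: n = 0.7·exp(−0.42×5.3) = 0.7×0.1080 = 0.0756
Bulk density: ρ_b = (1−n)ρ_g + n·ρ_f = 0.9244×2.71 + 0.0756×1.09
       = 2.505 + 0.082 = 2.588 g/cm³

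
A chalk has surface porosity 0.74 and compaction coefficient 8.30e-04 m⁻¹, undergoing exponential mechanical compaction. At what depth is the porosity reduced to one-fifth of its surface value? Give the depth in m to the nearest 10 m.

1940 m

Working in km (1 km = 1000 m; β in km⁻¹ = β in m⁻¹ × 1000):
phi/phi₀ = 1/5 ⇒ exp(−β·Z) = 1/5 ⇒ Z = ln(5) / β
Z = 1.6094 / 0.83 = 1.939 km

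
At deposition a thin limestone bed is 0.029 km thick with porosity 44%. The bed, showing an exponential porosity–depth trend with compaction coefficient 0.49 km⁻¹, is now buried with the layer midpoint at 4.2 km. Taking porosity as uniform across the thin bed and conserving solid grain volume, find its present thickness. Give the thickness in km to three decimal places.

Porosity at 4.2 km: phi = 0.44·exp(−0.49×4.2) = 0.0562
Solid-volume conservation: h(1−phi) = h₀(1−phi₀) ⇒ h = h₀·(1−phi₀)/(1−phi)
h = 0.029 × (1 − 0.44)/(1 − 0.0562) = 0.029 × 0.5933 = 0.0172 km

0.017 km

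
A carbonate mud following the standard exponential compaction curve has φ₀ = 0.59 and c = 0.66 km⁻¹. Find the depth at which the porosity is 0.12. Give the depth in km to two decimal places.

Invert Athy's law: z = ln(φ₀/φ) / c
z = ln(0.59/0.12) / 0.66 = ln(4.917) / 0.66 = 1.5926 / 0.66 = 2.413 km

2.41 km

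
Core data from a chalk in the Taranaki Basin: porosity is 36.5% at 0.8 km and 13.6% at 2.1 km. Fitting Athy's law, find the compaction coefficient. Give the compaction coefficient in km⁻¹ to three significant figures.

0.759 km⁻¹

Athy: n(d) = n₀ e^(−βd) ⇒ n₁/n₂ = e^{β(d₂−d₁)} ⇒ β = ln(n₁/n₂)/(d₂−d₁)
β = ln(0.365/0.136) / (2.1 − 0.8) = ln(2.684) / 1.3 = 0.9872 / 1.3 = 0.7594 km⁻¹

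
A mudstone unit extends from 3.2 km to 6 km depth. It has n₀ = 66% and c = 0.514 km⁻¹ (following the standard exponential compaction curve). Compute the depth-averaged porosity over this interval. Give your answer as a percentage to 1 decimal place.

⟨n⟩ = (1/(d₂−d₁)) ∫ n₀ e^(−cd) dd = n₀·(e^(−c·d₁) − e^(−c·d₂)) / (c·(d₂−d₁))
e^(−0.514×3.2) = 0.1931; e^(−0.514×6) = 0.0458
⟨n⟩ = 0.66 × (0.1931 − 0.0458) / (0.514 × 2.8) = 0.66 × 0.1023 = 0.0675

6.8%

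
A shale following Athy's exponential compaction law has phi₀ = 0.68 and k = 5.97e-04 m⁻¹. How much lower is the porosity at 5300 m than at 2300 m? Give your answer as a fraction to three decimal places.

Working in km (1 km = 1000 m; k in km⁻¹ = k in m⁻¹ × 1000):
phi(2.3) = 0.68·e^(−0.597×2.3) = 0.1723
phi(5.3) = 0.68·e^(−0.597×5.3) = 0.0287
Δphi = 0.1723 − 0.0287 = 0.1435

0.144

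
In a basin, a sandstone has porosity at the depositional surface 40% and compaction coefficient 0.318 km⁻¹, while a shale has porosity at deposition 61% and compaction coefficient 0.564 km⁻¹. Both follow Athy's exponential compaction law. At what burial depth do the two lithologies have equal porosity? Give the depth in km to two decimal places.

Set phi₀ₐ e^(−cₐZ) = phi₀ᵦ e^(−cᵦZ) ⇒ ln(phi₀ₐ/phi₀ᵦ) = (cₐ − cᵦ)·Z
Z = ln(0.4/0.61) / (0.318 − 0.564) = -0.4220 / -0.246 = 1.715 km

1.72 km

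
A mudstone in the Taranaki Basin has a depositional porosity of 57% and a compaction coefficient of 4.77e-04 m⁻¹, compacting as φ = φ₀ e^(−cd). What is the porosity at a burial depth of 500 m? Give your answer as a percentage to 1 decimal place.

Working in km (1 km = 1000 m; c in km⁻¹ = c in m⁻¹ × 1000):
φ = φ₀·exp(−c·d) = 0.57 × exp(−0.477 × 0.5) = 0.57 × exp(−0.2385)
  = 0.57 × 0.7878 = 0.4491

44.9%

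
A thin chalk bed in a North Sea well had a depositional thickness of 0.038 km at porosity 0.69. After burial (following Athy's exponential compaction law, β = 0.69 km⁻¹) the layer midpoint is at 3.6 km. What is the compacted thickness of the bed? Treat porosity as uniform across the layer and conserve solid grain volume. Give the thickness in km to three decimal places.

Porosity at 3.6 km: n = 0.69·exp(−0.69×3.6) = 0.0576
Solid-volume conservation: h(1−n) = h₀(1−n₀) ⇒ h = h₀·(1−n₀)/(1−n)
h = 0.038 × (1 − 0.69)/(1 − 0.0576) = 0.038 × 0.3289 = 0.0125 km

0.012 km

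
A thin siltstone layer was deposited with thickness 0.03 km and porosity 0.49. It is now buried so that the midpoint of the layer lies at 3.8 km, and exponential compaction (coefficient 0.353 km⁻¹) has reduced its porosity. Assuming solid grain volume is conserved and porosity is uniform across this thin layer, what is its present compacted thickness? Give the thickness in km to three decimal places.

Porosity at 3.8 km: n = 0.49·exp(−0.353×3.8) = 0.1281
Solid-volume conservation: h(1−n) = h₀(1−n₀) ⇒ h = h₀·(1−n₀)/(1−n)
h = 0.03 × (1 − 0.49)/(1 − 0.1281) = 0.03 × 0.5849 = 0.0175 km

0.018 km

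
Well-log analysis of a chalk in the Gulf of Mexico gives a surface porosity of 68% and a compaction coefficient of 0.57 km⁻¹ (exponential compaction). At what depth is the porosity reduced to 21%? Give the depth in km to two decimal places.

Invert Athy's law: d = ln(φ₀/φ) / k
d = ln(0.68/0.21) / 0.57 = ln(3.238) / 0.57 = 1.1750 / 0.57 = 2.061 km

2.06 km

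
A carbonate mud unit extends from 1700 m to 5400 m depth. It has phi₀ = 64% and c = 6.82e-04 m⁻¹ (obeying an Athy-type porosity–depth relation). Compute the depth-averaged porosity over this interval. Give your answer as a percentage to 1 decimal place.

7.3%

Working in km (1 km = 1000 m; c in km⁻¹ = c in m⁻¹ × 1000):
⟨phi⟩ = (1/(Z₂−Z₁)) ∫ phi₀ e^(−cZ) dZ = phi₀·(e^(−c·Z₁) − e^(−c·Z₂)) / (c·(Z₂−Z₁))
e^(−0.682×1.7) = 0.3137; e^(−0.682×5.4) = 0.0252
⟨phi⟩ = 0.64 × (0.3137 − 0.0252) / (0.682 × 3.7) = 0.64 × 0.1143 = 0.0732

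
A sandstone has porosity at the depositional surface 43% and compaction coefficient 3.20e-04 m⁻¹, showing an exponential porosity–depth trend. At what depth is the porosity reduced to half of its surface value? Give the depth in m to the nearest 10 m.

Working in km (1 km = 1000 m; c in km⁻¹ = c in m⁻¹ × 1000):
phi/phi₀ = 1/2 ⇒ exp(−c·z) = 1/2 ⇒ z = ln(2) / c
z = 0.6931 / 0.32 = 2.166 km

2170 m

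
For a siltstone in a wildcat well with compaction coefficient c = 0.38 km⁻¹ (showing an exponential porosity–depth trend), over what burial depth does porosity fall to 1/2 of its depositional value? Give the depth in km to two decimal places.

1.82 km

phi/phi₀ = 1/2 ⇒ exp(−c·z) = 1/2 ⇒ z = ln(2) / c
z = 0.6931 / 0.38 = 1.824 km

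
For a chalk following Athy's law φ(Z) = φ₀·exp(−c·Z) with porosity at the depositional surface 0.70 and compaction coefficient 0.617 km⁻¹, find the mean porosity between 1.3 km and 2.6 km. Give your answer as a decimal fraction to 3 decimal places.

⟨φ⟩ = (1/(Z₂−Z₁)) ∫ φ₀ e^(−cZ) dZ = φ₀·(e^(−c·Z₁) − e^(−c·Z₂)) / (c·(Z₂−Z₁))
e^(−0.617×1.3) = 0.4484; e^(−0.617×2.6) = 0.2011
⟨φ⟩ = 0.7 × (0.4484 − 0.2011) / (0.617 × 1.3) = 0.7 × 0.3084 = 0.2159

0.216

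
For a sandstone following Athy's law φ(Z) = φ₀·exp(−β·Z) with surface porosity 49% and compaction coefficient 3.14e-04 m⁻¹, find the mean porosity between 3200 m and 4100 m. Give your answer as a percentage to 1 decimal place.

Working in km (1 km = 1000 m; β in km⁻¹ = β in m⁻¹ × 1000):
⟨φ⟩ = (1/(Z₂−Z₁)) ∫ φ₀ e^(−βZ) dZ = φ₀·(e^(−β·Z₁) − e^(−β·Z₂)) / (β·(Z₂−Z₁))
e^(−0.314×3.2) = 0.3661; e^(−0.314×4.1) = 0.2760
⟨φ⟩ = 0.49 × (0.3661 − 0.2760) / (0.314 × 0.9) = 0.49 × 0.3189 = 0.1563

15.6%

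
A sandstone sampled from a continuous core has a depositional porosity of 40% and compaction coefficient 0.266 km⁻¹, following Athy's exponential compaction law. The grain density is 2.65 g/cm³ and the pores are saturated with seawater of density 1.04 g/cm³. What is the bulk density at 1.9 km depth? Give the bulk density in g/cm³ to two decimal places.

Porosity at depth: phi = 0.4·exp(−0.266×1.9) = 0.4×0.6033 = 0.2413
Bulk density: ρ_b = (1−phi)ρ_g + phi·ρ_f = 0.7587×2.65 + 0.2413×1.04
       = 2.011 + 0.251 = 2.261 g/cm³

2.26 g/cm³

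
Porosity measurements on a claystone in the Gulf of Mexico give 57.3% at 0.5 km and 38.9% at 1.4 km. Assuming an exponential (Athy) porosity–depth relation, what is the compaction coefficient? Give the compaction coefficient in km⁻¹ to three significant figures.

Athy: φ(Z) = φ₀ e^(−βZ) ⇒ φ₁/φ₂ = e^{β(Z₂−Z₁)} ⇒ β = ln(φ₁/φ₂)/(Z₂−Z₁)
β = ln(0.573/0.389) / (1.4 − 0.5) = ln(1.473) / 0.9 = 0.3873 / 0.9 = 0.4303 km⁻¹

0.430 km⁻¹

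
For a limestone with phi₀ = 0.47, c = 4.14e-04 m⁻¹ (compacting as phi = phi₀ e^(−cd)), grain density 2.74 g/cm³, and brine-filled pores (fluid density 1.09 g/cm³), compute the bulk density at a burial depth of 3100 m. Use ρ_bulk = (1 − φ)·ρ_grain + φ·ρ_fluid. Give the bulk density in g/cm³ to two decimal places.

Working in km (1 km = 1000 m; c in km⁻¹ = c in m⁻¹ × 1000):
Porosity at depth: phi = 0.47·exp(−0.414×3.1) = 0.47×0.2771 = 0.1302
Bulk density: ρ_b = (1−phi)ρ_g + phi·ρ_f = 0.8698×2.74 + 0.1302×1.09
       = 2.383 + 0.142 = 2.525 g/cm³

2.53 g/cm³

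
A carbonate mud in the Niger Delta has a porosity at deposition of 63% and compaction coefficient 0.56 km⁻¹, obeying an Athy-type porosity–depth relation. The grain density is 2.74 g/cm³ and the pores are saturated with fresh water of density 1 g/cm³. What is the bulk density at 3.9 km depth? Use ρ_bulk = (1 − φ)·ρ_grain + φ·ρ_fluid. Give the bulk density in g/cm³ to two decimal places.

2.62 g/cm³

Porosity at depth: φ = 0.63·exp(−0.56×3.9) = 0.63×0.1126 = 0.0709
Bulk density: ρ_b = (1−φ)ρ_g + φ·ρ_f = 0.9291×2.74 + 0.0709×1
       = 2.546 + 0.071 = 2.617 g/cm³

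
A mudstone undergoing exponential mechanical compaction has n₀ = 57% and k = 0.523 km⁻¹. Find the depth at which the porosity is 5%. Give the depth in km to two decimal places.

4.65 km

Invert Athy's law: z = ln(n₀/n) / k
z = ln(0.57/0.05) / 0.523 = ln(11.4) / 0.523 = 2.4336 / 0.523 = 4.653 km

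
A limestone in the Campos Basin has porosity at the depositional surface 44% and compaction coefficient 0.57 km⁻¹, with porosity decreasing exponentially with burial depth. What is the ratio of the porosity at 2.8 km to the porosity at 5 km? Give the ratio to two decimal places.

3.50

n(Z₁)/n(Z₂) = e^(−β·Z₁)/e^(−β·Z₂) = e^{β(Z₂−Z₁)}
= exp(0.57 × 2.2) = exp(1.254) = 3.5043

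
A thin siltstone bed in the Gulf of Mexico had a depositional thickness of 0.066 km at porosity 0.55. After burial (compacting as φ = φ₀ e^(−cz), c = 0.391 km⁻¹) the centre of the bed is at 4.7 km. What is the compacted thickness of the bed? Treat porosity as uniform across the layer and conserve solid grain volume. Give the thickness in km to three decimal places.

0.033 km

Porosity at 4.7 km: φ = 0.55·exp(−0.391×4.7) = 0.0876
Solid-volume conservation: h(1−φ) = h₀(1−φ₀) ⇒ h = h₀·(1−φ₀)/(1−φ)
h = 0.066 × (1 − 0.55)/(1 − 0.0876) = 0.066 × 0.4932 = 0.0325 km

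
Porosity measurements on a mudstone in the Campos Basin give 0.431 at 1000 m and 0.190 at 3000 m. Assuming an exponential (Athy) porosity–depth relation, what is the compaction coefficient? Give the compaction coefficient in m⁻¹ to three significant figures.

Working in km (1 km = 1000 m; k in km⁻¹ = k in m⁻¹ × 1000):
Athy: phi(z) = phi₀ e^(−kz) ⇒ phi₁/phi₂ = e^{k(z₂−z₁)} ⇒ k = ln(phi₁/phi₂)/(z₂−z₁)
k = ln(0.431/0.19) / (3 − 1) = ln(2.268) / 2 = 0.8191 / 2 = 0.4095 km⁻¹

0.000410 m⁻¹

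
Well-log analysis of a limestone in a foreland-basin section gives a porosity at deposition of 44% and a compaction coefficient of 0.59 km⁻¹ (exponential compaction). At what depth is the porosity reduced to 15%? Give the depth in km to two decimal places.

1.82 km

Invert Athy's law: z = ln(phi₀/phi) / c
z = ln(0.44/0.15) / 0.59 = ln(2.933) / 0.59 = 1.0761 / 0.59 = 1.824 km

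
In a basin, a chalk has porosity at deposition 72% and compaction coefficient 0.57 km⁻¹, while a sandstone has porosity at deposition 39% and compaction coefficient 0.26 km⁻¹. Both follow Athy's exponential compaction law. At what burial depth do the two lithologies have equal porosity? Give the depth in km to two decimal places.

1.98 km

Set n₀ₐ e^(−cₐZ) = n₀ᵦ e^(−cᵦZ) ⇒ ln(n₀ₐ/n₀ᵦ) = (cₐ − cᵦ)·Z
Z = ln(0.72/0.39) / (0.57 − 0.26) = 0.6131 / 0.31 = 1.978 km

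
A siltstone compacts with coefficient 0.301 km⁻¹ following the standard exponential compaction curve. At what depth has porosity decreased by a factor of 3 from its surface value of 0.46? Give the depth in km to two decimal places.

φ/φ₀ = 1/3 ⇒ exp(−c·z) = 1/3 ⇒ z = ln(3) / c
z = 1.0986 / 0.301 = 3.650 km

3.65 km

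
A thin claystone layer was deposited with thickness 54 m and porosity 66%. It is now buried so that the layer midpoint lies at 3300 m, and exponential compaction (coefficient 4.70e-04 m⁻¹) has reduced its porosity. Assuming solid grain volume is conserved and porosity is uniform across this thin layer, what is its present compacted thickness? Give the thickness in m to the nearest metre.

Working in km (1 km = 1000 m; k in km⁻¹ = k in m⁻¹ × 1000):
Porosity at 3.3 km: φ = 0.66·exp(−0.47×3.3) = 0.1399
Solid-volume conservation: h(1−φ) = h₀(1−φ₀) ⇒ h = h₀·(1−φ₀)/(1−φ)
h = 0.054 × (1 − 0.66)/(1 − 0.1399) = 0.054 × 0.3953 = 0.0213 km

21 m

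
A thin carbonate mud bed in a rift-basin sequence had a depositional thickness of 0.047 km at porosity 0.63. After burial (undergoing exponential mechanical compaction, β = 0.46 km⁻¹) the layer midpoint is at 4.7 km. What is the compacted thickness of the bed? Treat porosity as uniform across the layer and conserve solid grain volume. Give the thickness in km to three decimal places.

0.019 km

Porosity at 4.7 km: phi = 0.63·exp(−0.46×4.7) = 0.0725
Solid-volume conservation: h(1−phi) = h₀(1−phi₀) ⇒ h = h₀·(1−phi₀)/(1−phi)
h = 0.047 × (1 − 0.63)/(1 − 0.0725) = 0.047 × 0.3989 = 0.0187 km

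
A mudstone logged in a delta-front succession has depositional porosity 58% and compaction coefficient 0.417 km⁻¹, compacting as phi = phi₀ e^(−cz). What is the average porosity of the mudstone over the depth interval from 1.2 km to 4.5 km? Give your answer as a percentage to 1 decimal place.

⟨phi⟩ = (1/(z₂−z₁)) ∫ phi₀ e^(−cz) dz = phi₀·(e^(−c·z₁) − e^(−c·z₂)) / (c·(z₂−z₁))
e^(−0.417×1.2) = 0.6063; e^(−0.417×4.5) = 0.1531
⟨phi⟩ = 0.58 × (0.6063 − 0.1531) / (0.417 × 3.3) = 0.58 × 0.3293 = 0.1910

19.1%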